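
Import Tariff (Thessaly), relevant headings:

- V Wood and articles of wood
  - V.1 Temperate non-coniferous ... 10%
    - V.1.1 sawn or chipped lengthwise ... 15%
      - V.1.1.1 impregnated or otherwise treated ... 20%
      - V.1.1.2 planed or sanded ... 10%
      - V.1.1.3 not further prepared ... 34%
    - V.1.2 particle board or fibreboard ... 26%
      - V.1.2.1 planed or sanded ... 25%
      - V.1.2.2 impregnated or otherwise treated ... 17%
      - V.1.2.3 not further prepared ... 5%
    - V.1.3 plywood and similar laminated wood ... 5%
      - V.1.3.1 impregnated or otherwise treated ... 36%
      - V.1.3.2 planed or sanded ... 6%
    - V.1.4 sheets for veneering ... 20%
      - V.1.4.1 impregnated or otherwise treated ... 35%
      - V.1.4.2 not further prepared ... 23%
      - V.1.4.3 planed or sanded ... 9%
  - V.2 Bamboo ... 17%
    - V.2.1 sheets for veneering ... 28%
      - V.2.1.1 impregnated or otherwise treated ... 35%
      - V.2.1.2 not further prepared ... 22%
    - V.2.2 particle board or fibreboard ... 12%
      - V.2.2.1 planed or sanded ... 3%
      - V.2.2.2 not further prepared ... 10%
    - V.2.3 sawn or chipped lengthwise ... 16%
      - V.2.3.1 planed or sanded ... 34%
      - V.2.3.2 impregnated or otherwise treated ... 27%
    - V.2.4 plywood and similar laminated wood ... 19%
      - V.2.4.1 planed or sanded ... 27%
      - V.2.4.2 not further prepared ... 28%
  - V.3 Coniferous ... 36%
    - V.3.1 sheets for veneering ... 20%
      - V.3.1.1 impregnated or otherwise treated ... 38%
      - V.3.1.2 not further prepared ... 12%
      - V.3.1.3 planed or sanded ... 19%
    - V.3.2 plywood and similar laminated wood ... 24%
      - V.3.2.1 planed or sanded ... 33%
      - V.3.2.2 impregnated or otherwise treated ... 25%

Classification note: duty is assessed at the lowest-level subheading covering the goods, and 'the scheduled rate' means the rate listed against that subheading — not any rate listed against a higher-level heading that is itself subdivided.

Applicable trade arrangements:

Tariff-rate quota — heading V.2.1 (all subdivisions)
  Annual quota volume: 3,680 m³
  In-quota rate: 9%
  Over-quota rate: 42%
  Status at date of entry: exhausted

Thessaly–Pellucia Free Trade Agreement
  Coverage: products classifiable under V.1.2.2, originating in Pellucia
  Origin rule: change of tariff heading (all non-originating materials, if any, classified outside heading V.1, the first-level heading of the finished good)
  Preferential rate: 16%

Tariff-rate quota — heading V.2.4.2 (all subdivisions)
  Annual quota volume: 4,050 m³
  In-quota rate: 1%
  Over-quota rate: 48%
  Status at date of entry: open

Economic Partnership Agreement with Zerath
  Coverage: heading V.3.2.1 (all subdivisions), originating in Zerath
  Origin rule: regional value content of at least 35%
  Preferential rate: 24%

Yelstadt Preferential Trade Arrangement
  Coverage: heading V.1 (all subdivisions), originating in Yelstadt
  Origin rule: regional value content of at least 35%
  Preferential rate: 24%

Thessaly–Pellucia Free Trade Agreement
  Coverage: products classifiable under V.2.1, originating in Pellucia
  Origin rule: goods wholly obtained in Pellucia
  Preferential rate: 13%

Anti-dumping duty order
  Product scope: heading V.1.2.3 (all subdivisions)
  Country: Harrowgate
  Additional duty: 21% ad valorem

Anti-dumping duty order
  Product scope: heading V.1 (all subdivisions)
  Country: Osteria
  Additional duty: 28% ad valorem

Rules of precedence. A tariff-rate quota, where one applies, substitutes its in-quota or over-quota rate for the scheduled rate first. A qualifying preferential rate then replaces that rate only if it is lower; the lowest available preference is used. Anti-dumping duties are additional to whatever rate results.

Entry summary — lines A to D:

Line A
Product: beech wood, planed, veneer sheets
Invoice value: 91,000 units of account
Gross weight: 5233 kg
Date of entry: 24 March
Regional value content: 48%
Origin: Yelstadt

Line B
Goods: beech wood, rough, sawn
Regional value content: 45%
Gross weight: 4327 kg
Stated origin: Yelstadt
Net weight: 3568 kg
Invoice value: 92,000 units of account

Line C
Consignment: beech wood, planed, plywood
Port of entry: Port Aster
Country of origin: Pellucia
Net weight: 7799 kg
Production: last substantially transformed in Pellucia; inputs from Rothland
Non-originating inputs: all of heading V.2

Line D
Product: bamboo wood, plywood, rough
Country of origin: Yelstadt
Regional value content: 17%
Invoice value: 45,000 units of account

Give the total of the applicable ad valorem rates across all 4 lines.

Line A: beech → V.1; veneer sheets → V.1.4; planed → V.1.4.3. Scheduled 9%. Yelstadt agreement on V.1: RVC ≥ 35% → 24% available; preference 24% not lower than 9% → no reduction. → 9%.
Line B: beech → V.1; sawn → V.1.1; rough → V.1.1.3. Scheduled 34%. Yelstadt agreement on V.1: RVC ≥ 35% → 24% available; preferential 24%. → 24%.
Line C: beech → V.1; plywood → V.1.3; planed → V.1.3.2. Scheduled 6%. Pellucia agreement on V.1.2.2: V.1.3.2 not covered; Pellucia agreement on V.2.1: V.1.3.2 not covered. → 6%.
Line D: bamboo → V.2; plywood → V.2.4; rough → V.2.4.2. Scheduled 28%. quota on V.2.4.2 open → in-quota 1%; Yelstadt agreement on V.1: V.2.4.2 not covered. → 1%.
Sum: 9% + 24% + 6% + 1% = 40%.

40%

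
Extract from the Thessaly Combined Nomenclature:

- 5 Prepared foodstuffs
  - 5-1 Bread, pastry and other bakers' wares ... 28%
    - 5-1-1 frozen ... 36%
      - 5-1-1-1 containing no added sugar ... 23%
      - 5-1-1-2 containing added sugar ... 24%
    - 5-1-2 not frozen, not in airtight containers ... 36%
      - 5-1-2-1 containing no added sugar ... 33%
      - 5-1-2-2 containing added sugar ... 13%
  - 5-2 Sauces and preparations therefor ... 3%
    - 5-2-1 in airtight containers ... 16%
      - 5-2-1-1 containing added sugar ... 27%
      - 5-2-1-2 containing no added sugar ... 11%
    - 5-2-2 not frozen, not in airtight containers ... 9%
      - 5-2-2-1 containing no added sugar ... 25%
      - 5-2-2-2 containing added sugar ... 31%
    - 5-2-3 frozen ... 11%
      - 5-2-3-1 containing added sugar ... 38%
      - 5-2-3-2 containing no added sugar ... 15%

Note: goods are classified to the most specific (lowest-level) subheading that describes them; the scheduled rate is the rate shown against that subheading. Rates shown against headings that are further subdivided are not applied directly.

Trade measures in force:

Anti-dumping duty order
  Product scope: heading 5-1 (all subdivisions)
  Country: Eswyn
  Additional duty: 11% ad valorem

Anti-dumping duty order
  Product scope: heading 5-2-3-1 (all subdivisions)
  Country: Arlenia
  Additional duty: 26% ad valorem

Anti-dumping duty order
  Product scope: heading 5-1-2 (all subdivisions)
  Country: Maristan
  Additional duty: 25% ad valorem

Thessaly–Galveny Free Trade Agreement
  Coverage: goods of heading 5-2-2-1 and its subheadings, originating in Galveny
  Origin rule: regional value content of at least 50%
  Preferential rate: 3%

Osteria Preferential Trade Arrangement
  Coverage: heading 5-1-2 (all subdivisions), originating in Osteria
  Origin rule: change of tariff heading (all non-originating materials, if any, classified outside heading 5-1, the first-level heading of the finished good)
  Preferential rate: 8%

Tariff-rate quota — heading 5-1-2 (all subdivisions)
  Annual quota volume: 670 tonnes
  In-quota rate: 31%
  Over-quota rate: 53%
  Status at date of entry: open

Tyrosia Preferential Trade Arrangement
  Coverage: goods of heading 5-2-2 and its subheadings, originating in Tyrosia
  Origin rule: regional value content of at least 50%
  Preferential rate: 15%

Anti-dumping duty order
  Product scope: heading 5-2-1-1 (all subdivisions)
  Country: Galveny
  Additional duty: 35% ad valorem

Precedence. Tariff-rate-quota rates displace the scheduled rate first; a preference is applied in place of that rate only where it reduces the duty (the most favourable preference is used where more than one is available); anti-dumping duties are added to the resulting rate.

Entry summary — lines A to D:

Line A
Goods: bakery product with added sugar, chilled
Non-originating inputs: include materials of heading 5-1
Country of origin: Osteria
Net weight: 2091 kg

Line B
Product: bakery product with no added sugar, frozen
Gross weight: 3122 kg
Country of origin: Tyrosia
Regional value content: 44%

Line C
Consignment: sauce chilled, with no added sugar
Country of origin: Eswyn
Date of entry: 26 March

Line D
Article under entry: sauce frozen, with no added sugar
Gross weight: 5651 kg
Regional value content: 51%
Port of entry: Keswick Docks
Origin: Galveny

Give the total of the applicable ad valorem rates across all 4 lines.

94%

Line A: bakery product → 5-1; chilled → 5-1-2; with added sugar → 5-1-2-2. Scheduled 13%. quota on 5-1-2 open → in-quota 31%; Osteria agreement on 5-1-2: CTH not met. → 31%.
Line B: bakery product → 5-1; frozen → 5-1-1; with no added sugar → 5-1-1-1. Scheduled 23%. Tyrosia agreement on 5-2-2: 5-1-1-1 not covered. → 23%.
Line C: sauce → 5-2; chilled → 5-2-2; with no added sugar → 5-2-2-1. Scheduled 25%. No special measure applies. → 25%.
Line D: sauce → 5-2; frozen → 5-2-3; with no added sugar → 5-2-3-2. Scheduled 15%. Galveny agreement on 5-2-2-1: 5-2-3-2 not covered. → 15%.
Sum: 31% + 23% + 25% + 15% = 94%.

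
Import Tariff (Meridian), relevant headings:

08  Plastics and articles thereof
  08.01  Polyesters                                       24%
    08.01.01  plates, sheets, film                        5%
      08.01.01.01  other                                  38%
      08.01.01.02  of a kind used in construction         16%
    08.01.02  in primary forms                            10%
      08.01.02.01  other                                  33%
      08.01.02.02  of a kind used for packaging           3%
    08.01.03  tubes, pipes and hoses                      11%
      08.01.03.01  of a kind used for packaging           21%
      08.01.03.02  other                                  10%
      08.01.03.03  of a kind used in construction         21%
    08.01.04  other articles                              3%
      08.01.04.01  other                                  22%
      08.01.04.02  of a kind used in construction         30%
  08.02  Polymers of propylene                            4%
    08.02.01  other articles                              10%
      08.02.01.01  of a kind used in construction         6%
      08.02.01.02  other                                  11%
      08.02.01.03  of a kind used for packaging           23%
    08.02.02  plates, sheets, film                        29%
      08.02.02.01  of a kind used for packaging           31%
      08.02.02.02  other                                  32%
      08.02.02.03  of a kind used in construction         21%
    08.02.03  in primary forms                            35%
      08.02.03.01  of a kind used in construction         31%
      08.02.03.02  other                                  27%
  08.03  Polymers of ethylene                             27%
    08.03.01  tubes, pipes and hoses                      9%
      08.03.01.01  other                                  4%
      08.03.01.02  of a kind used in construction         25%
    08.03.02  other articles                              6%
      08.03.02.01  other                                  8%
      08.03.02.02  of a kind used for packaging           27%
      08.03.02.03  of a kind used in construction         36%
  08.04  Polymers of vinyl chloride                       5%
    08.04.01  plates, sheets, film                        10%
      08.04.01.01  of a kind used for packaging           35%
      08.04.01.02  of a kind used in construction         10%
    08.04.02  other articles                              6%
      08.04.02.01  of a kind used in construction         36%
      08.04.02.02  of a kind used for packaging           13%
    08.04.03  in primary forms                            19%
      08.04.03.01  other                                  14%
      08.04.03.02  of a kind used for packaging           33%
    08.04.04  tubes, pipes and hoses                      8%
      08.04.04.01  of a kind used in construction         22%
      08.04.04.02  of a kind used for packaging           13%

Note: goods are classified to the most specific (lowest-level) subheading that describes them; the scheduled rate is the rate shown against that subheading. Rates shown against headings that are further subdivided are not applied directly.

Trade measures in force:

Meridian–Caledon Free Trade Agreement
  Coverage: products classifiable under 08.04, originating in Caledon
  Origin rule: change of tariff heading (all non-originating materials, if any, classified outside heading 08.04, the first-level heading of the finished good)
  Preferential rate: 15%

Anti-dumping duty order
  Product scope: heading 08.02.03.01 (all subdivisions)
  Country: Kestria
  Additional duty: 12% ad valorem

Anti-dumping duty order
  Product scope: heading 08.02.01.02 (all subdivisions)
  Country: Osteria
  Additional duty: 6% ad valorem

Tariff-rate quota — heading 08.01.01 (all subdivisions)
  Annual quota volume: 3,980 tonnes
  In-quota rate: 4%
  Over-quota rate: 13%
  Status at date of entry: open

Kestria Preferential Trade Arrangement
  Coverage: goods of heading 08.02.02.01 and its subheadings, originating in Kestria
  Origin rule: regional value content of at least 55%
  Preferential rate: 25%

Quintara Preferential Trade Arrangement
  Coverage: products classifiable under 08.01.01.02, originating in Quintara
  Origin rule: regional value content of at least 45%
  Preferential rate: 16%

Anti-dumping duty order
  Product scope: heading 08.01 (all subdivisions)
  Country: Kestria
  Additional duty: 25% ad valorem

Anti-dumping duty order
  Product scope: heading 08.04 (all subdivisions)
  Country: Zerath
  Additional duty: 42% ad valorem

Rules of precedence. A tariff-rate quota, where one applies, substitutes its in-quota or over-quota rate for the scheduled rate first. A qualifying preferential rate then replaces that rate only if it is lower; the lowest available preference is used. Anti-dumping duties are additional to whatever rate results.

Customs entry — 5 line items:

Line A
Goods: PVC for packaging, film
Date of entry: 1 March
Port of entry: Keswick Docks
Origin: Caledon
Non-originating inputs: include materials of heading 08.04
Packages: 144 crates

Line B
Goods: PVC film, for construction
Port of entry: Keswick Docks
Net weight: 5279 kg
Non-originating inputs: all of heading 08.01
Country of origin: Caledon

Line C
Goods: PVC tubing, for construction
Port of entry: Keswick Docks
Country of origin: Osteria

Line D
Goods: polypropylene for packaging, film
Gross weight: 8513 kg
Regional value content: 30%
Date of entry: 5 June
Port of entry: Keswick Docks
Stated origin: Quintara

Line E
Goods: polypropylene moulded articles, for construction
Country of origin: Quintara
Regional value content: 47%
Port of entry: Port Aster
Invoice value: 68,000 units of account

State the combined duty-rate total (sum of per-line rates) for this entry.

104%

Line A: PVC → 08.04; film → 08.04.01; for packaging → 08.04.01.01. Scheduled 35%. Caledon agreement on 08.04: CTH not met. → 35%.
Line B: PVC → 08.04; film → 08.04.01; for construction → 08.04.01.02. Scheduled 10%. Caledon agreement on 08.04: CTH met → 15% available; preference 15% not lower than 10% → no reduction. → 10%.
Line C: PVC → 08.04; tubing → 08.04.04; for construction → 08.04.04.01. Scheduled 22%. No special measure applies. → 22%.
Line D: polypropylene → 08.02; film → 08.02.02; for packaging → 08.02.02.01. Scheduled 31%. Quintara agreement on 08.01.01.02: 08.02.02.01 not covered. → 31%.
Line E: polypropylene → 08.02; moulded articles → 08.02.01; for construction → 08.02.01.01. Scheduled 6%. Quintara agreement on 08.01.01.02: 08.02.01.01 not covered. → 6%.
Sum: 35% + 10% + 22% + 31% + 6% = 104%.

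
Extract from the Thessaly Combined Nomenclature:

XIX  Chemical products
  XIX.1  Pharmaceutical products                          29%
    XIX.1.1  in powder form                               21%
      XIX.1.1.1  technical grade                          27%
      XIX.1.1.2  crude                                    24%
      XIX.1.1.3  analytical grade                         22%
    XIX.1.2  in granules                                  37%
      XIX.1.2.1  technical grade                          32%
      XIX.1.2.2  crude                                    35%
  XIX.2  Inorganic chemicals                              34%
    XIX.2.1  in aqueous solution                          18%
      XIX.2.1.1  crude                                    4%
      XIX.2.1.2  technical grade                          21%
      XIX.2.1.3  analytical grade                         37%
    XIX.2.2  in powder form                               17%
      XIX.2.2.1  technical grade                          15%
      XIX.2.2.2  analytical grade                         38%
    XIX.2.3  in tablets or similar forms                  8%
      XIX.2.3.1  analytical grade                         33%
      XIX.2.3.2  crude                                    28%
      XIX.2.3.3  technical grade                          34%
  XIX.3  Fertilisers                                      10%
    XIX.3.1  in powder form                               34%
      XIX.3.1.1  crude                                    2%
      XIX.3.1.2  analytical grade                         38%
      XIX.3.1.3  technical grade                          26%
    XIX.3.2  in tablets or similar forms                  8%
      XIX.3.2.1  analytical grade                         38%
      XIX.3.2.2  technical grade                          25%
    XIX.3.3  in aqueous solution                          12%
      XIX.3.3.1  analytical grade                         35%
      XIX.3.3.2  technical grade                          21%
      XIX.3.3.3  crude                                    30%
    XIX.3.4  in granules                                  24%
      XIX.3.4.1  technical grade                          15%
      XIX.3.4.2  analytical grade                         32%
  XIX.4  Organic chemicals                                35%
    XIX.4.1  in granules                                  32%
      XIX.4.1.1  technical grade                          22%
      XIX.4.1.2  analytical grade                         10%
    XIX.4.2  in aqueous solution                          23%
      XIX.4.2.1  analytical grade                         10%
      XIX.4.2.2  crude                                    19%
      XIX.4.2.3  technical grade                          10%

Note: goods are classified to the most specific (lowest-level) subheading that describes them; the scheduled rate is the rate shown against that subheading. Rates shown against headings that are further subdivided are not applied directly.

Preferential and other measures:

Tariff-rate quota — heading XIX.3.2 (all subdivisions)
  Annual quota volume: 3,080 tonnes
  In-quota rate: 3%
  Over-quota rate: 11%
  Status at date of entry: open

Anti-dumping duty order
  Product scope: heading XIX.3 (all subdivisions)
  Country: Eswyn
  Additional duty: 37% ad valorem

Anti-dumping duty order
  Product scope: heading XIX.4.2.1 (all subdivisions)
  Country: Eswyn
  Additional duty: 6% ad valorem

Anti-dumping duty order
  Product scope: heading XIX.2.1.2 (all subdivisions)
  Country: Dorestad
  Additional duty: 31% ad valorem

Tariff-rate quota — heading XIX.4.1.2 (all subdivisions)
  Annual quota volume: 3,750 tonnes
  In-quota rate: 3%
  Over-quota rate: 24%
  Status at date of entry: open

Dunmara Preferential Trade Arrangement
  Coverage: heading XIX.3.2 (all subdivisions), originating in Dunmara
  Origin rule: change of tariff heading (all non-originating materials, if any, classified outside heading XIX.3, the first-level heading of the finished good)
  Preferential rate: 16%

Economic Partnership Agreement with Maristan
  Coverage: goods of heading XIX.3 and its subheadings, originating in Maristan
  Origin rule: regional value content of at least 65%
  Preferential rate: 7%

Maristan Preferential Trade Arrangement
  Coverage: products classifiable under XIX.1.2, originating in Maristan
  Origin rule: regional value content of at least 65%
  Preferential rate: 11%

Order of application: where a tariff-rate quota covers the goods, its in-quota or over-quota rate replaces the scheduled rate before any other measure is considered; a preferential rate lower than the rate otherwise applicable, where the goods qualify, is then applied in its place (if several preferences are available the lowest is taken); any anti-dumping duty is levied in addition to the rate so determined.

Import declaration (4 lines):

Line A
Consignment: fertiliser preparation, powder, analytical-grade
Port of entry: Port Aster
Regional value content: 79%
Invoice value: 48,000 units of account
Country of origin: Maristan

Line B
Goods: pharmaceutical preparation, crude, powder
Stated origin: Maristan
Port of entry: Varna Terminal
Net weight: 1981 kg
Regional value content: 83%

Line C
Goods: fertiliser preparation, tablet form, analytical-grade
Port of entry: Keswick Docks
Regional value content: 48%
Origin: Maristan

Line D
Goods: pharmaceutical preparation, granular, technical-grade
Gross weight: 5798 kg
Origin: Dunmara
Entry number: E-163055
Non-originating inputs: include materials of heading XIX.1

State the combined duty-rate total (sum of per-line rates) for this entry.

Line A: fertiliser → XIX.3; powder → XIX.3.1; analytical-grade → XIX.3.1.2. Scheduled 38%. Maristan agreement on XIX.3: RVC ≥ 65% → 7% available; Maristan agreement on XIX.1.2: XIX.3.1.2 not covered; preferential 7%. → 7%.
Line B: pharmaceutical → XIX.1; powder → XIX.1.1; crude → XIX.1.1.2. Scheduled 24%. Maristan agreement on XIX.3: XIX.1.1.2 not covered; Maristan agreement on XIX.1.2: XIX.1.1.2 not covered. → 24%.
Line C: fertiliser → XIX.3; tablet form → XIX.3.2; analytical-grade → XIX.3.2.1. Scheduled 38%. quota on XIX.3.2 open → in-quota 3%; Maristan agreement on XIX.3: RVC < 65%; Maristan agreement on XIX.1.2: XIX.3.2.1 not covered. → 3%.
Line D: pharmaceutical → XIX.1; granular → XIX.1.2; technical-grade → XIX.1.2.1. Scheduled 32%. Dunmara agreement on XIX.3.2: XIX.1.2.1 not covered. → 32%.
Sum: 7% + 24% + 3% + 32% = 66%.

66%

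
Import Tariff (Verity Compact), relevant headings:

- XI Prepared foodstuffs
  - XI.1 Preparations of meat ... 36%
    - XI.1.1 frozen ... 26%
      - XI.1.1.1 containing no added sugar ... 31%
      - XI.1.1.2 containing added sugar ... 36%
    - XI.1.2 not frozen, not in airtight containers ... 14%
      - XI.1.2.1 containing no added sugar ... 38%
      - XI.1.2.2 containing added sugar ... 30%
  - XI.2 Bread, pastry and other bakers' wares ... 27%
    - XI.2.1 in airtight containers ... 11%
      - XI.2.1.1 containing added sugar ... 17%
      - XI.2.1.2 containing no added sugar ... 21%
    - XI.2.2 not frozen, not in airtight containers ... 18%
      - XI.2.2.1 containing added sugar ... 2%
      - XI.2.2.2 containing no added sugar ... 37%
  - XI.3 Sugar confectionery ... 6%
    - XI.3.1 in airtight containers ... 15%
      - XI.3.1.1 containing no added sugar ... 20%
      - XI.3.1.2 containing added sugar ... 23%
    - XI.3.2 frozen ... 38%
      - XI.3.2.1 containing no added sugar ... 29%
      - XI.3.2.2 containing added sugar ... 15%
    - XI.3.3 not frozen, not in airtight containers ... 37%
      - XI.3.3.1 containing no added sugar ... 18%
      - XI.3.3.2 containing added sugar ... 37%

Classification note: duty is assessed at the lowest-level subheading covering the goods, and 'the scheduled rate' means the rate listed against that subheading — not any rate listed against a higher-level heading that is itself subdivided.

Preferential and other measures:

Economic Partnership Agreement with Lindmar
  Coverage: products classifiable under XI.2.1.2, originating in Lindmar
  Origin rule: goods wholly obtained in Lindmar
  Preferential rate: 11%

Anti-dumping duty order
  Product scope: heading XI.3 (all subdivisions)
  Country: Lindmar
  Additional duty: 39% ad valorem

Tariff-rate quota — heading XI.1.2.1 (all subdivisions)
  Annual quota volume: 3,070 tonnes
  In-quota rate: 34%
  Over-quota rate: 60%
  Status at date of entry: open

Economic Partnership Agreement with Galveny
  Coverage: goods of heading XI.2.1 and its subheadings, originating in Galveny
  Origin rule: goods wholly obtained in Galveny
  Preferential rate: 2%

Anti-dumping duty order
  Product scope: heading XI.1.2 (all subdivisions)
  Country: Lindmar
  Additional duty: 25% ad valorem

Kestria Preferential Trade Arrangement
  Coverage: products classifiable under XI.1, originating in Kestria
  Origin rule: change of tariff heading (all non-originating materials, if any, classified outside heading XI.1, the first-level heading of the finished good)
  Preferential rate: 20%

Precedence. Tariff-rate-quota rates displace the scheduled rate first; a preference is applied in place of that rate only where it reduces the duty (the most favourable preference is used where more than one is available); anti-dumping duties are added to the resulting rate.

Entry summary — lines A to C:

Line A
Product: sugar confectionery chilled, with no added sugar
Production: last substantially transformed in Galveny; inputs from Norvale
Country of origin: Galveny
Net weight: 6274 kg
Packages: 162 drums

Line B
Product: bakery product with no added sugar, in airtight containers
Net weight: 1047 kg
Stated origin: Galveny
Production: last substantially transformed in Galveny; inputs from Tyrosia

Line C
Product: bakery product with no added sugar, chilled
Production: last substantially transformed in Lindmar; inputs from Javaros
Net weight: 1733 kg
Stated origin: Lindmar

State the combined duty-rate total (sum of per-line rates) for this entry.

Line A: sugar confectionery → XI.3; chilled → XI.3.3; with no added sugar → XI.3.3.1. Scheduled 18%. Galveny agreement on XI.2.1: XI.3.3.1 not covered. → 18%.
Line B: bakery product → XI.2; in airtight containers → XI.2.1; with no added sugar → XI.2.1.2. Scheduled 21%. Galveny agreement on XI.2.1: not wholly obtained. → 21%.
Line C: bakery product → XI.2; chilled → XI.2.2; with no added sugar → XI.2.2.2. Scheduled 37%. Lindmar agreement on XI.2.1.2: XI.2.2.2 not covered. → 37%.
Sum: 18% + 21% + 37% = 76%.

76%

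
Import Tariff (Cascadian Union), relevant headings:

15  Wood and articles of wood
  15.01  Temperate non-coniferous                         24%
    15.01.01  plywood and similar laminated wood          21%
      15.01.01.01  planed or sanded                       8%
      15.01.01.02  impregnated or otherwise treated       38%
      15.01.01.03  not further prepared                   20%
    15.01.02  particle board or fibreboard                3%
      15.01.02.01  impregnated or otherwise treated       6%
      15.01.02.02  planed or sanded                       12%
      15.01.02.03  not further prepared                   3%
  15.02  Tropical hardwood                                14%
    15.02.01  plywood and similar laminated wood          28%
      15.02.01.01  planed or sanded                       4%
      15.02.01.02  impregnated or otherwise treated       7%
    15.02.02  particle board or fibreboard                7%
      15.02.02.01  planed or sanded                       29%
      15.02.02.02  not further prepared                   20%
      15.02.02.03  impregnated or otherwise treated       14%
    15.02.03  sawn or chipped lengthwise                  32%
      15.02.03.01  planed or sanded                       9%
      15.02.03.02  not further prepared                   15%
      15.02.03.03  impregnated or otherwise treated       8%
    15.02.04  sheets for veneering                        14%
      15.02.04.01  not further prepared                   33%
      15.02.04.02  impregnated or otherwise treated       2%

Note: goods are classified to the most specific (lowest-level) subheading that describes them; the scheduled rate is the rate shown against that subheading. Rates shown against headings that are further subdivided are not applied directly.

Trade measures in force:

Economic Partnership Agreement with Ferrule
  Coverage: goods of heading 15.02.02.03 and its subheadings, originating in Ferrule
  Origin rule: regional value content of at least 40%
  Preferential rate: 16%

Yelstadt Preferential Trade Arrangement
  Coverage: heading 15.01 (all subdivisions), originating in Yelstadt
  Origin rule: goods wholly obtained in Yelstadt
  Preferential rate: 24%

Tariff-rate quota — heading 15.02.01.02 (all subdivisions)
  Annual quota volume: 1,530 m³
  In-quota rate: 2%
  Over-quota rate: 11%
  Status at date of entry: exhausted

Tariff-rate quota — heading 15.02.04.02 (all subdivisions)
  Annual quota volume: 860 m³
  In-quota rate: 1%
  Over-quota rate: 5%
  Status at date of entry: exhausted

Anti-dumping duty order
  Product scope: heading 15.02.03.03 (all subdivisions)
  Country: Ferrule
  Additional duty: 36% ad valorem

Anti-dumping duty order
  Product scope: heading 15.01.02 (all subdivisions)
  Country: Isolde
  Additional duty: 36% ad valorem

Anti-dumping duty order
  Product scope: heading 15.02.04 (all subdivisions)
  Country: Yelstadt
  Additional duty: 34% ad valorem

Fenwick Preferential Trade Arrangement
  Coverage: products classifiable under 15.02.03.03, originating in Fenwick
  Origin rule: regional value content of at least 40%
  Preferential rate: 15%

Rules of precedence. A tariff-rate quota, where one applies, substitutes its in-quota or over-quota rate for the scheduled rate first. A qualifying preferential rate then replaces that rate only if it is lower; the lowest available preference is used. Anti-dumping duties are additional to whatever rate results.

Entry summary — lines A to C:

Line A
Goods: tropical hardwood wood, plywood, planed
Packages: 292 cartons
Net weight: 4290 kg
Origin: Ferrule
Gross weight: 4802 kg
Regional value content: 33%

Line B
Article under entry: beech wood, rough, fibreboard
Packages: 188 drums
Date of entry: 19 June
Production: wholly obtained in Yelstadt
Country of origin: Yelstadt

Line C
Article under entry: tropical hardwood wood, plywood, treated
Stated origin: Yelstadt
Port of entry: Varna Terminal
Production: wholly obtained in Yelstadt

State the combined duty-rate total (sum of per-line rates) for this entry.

Line A: tropical hardwood → 15.02; plywood → 15.02.01; planed → 15.02.01.01. Scheduled 4%. Ferrule agreement on 15.02.02.03: 15.02.01.01 not covered. → 4%.
Line B: beech → 15.01; fibreboard → 15.01.02; rough → 15.01.02.03. Scheduled 3%. Yelstadt agreement on 15.01: wholly obtained → 24% available; preference 24% not lower than 3% → no reduction. → 3%.
Line C: tropical hardwood → 15.02; plywood → 15.02.01; treated → 15.02.01.02. Scheduled 7%. quota on 15.02.01.02 exhausted → over-quota 11%; Yelstadt agreement on 15.01: 15.02.01.02 not covered. → 11%.
Sum: 4% + 3% + 11% = 18%.

18%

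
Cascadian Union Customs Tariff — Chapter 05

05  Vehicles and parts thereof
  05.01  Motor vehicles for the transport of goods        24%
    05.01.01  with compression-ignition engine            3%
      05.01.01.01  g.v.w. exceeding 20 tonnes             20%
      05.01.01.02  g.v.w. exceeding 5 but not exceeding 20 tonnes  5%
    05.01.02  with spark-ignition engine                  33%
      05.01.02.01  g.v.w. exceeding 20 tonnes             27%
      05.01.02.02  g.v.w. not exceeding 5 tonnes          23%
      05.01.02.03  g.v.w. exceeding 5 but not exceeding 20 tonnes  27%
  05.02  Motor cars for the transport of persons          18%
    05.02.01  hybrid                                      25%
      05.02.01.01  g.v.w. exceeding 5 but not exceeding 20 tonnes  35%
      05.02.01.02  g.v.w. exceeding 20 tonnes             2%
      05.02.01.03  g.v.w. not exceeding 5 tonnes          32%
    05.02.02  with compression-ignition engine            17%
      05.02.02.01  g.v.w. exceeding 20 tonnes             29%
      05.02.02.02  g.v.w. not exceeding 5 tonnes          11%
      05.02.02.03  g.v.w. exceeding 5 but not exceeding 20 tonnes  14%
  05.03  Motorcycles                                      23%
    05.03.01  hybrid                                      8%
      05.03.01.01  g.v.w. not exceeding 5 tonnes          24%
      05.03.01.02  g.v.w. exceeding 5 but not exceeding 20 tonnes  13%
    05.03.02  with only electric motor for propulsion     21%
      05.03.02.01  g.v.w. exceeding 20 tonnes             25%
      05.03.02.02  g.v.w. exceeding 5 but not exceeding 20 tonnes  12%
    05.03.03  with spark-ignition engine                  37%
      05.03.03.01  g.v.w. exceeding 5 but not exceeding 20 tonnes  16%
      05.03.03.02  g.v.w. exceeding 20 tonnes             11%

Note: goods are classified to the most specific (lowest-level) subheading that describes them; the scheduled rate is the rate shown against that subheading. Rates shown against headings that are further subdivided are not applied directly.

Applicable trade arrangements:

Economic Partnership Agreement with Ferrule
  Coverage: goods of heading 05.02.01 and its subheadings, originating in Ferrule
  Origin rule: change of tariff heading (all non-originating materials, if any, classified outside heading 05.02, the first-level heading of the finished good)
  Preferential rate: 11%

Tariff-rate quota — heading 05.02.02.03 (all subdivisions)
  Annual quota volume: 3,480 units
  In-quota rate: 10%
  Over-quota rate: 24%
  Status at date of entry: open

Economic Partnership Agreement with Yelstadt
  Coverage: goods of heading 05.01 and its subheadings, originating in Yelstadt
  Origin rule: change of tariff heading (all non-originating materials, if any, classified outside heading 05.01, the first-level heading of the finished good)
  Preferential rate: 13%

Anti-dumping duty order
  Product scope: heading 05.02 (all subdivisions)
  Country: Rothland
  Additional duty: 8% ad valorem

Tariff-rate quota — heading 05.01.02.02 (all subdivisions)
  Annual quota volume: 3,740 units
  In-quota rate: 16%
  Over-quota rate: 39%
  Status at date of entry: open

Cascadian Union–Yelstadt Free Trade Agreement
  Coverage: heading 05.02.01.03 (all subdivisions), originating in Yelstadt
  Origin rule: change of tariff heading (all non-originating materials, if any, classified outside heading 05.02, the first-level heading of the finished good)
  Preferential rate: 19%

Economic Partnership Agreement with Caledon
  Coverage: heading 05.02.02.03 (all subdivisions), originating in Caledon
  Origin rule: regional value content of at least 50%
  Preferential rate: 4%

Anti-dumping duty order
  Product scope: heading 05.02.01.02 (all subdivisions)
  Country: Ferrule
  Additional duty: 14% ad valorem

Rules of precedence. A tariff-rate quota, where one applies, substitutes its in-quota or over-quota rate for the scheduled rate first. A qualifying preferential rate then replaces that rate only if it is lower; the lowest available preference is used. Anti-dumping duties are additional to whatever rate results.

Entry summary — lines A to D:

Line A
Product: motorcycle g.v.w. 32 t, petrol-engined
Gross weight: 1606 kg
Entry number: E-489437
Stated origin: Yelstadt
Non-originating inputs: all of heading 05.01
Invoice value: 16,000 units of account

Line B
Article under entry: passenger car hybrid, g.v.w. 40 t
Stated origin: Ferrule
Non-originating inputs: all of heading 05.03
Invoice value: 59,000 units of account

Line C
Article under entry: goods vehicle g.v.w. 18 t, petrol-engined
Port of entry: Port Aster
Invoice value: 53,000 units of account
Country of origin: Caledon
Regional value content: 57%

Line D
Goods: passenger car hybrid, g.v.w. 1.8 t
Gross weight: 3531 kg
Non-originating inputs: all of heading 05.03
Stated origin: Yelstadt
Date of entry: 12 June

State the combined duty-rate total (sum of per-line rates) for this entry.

Line A: motorcycle → 05.03; petrol-engined → 05.03.03; g.v.w. 32 t → 05.03.03.02. Scheduled 11%. Yelstadt agreement on 05.01: 05.03.03.02 not covered; Yelstadt agreement on 05.02.01.03: 05.03.03.02 not covered. → 11%.
Line B: passenger car → 05.02; hybrid → 05.02.01; g.v.w. 40 t → 05.02.01.02. Scheduled 2%. Ferrule agreement on 05.02.01: CTH met → 11% available; preference 11% not lower than 2% → no reduction; anti-dumping (Ferrule, 05.02.01.02): +14%; total 2% + 14% = 16%. → 16%.
Line C: goods vehicle → 05.01; petrol-engined → 05.01.02; g.v.w. 18 t → 05.01.02.03. Scheduled 27%. Caledon agreement on 05.02.02.03: 05.01.02.03 not covered. → 27%.
Line D: passenger car → 05.02; hybrid → 05.02.01; g.v.w. 1.8 t → 05.02.01.03. Scheduled 32%. Yelstadt agreement on 05.01: 05.02.01.03 not covered; Yelstadt agreement on 05.02.01.03: CTH met → 19% available; preferential 19%. → 19%.
Sum: 11% + 16% + 27% + 19% = 73%.

73%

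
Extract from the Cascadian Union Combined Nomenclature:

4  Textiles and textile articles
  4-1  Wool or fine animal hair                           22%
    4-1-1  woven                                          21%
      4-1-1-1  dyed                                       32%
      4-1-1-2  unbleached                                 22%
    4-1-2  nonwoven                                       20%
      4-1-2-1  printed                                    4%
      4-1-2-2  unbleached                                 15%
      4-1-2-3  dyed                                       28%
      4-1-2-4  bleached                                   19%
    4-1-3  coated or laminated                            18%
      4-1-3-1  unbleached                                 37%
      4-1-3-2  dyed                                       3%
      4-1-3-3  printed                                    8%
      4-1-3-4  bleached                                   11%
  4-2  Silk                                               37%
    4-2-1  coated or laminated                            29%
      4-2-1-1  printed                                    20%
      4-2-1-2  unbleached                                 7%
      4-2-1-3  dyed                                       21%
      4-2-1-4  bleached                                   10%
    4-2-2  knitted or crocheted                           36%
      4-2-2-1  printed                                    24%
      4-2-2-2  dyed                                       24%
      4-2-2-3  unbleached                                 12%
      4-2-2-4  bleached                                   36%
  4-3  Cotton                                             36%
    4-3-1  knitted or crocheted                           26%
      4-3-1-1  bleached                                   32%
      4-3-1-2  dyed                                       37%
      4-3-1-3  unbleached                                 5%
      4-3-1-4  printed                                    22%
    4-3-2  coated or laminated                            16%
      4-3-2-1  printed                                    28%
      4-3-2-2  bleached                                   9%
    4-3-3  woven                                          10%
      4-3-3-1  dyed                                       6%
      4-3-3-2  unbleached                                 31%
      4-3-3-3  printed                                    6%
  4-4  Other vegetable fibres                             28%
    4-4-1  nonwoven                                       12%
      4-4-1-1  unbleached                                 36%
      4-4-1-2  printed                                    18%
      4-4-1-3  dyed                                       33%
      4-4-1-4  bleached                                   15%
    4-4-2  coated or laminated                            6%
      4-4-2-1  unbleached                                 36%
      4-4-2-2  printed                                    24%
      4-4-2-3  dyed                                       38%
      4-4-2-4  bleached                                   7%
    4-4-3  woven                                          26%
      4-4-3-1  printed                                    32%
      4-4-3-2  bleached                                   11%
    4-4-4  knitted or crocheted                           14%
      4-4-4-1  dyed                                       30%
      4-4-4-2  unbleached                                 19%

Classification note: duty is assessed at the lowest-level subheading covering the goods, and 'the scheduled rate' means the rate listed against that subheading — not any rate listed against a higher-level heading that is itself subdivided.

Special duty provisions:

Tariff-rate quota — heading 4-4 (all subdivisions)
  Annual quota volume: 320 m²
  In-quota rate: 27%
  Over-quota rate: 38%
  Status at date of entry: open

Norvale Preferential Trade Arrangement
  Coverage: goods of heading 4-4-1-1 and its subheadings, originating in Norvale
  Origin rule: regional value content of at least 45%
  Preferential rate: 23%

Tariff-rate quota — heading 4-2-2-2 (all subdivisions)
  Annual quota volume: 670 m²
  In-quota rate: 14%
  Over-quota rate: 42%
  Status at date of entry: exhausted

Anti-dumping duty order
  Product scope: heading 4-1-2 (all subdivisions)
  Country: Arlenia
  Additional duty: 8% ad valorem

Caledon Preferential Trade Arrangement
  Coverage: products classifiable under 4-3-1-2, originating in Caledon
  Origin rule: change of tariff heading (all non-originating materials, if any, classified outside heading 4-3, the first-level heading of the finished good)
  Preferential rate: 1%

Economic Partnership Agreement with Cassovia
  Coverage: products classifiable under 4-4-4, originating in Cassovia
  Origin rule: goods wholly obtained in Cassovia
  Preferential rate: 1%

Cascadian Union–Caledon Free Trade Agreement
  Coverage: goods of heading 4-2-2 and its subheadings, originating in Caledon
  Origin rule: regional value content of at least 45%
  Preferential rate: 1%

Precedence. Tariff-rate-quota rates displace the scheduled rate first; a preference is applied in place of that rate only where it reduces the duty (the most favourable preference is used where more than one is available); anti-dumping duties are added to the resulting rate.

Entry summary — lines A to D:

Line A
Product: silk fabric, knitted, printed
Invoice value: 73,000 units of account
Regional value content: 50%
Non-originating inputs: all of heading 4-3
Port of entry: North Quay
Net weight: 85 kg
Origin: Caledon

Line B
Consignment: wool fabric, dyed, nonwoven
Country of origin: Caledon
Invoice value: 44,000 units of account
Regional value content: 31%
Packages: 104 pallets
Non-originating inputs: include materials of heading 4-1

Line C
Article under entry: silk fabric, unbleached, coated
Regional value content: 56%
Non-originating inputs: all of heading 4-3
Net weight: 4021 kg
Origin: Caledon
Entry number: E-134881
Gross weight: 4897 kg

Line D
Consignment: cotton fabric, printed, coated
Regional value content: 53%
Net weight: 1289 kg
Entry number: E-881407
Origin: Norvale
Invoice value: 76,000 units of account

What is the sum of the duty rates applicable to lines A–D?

64%

Line A: silk → 4-2; knitted → 4-2-2; printed → 4-2-2-1. Scheduled 24%. Caledon agreement on 4-3-1-2: 4-2-2-1 not covered; Caledon agreement on 4-2-2: RVC ≥ 45% → 1% available; preferential 1%. → 1%.
Line B: wool → 4-1; nonwoven → 4-1-2; dyed → 4-1-2-3. Scheduled 28%. Caledon agreement on 4-3-1-2: 4-1-2-3 not covered; Caledon agreement on 4-2-2: 4-1-2-3 not covered. → 28%.
Line C: silk → 4-2; coated → 4-2-1; unbleached → 4-2-1-2. Scheduled 7%. Caledon agreement on 4-3-1-2: 4-2-1-2 not covered; Caledon agreement on 4-2-2: 4-2-1-2 not covered. → 7%.
Line D: cotton → 4-3; coated → 4-3-2; printed → 4-3-2-1. Scheduled 28%. Norvale agreement on 4-4-1-1: 4-3-2-1 not covered. → 28%.
Sum: 1% + 28% + 7% + 28% = 64%.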